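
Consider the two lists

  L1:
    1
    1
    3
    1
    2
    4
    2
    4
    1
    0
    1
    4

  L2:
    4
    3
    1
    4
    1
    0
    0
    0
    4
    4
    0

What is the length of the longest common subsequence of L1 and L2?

Let dp[i][j] be the LCS length of the first i values of L1 and the first j values of L2. dp[i][j] = dp[i-1][j-1]+1 when the i-th and j-th values match, else max(dp[i-1][j], dp[i][j-1]).
    ·  4  3  1  4  1  0  0  0  4  4  0
 ·  0  0  0  0  0  0  0  0  0  0  0  0
 1  0  0  0  1  1  1  1  1  1  1  1  1
 1  0  0  0  1  1  2  2  2  2  2  2  2
 3  0  0  1  1  1  2  2  2  2  2  2  2
 1  0  0  1  2  2  2  2  2  2  2  2  2
 2  0  0  1  2  2  2  2  2  2  2  2  2
 4  0  1  1  2  3  3  3  3  3  3  3  3
 2  0  1  1  2  3  3  3  3  3  3  3  3
 4  0  1  1  2  3  3  3  3  3  4  4  4
 1  0  1  1  2  3  4  4  4  4  4  4  4
 0  0  1  1  2  3  4  5  5  5  5  5  5
 1  0  1  1  2  3  4  5  5  5  5  5  5
 4  0  1  1  2  3  4  5  5  5  6  6  6
dp[12][11] = 6. One LCS (by backtracking along matches): 3, 1, 4, 1, 0, 4.

6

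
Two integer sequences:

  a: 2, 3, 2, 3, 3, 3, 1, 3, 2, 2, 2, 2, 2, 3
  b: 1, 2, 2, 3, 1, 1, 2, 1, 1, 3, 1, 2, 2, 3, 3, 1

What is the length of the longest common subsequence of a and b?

Pick 2 at a[1]=b[3] → 3 at a[2]=b[4] → 2 at a[3]=b[7] → 3 at a[6]=b[10] → 1 at a[7]=b[11] → 2 at a[9]=b[12] → 2 at a[10]=b[13] → 3 at a[14]=b[15]; all 8 values appear in both, in order. The LCS DP gives dp[14][16] = 8, so this is optimal.

8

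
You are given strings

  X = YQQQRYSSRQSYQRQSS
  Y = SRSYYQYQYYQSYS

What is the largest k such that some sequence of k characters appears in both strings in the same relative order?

8

Match Y at X[1]=Y[5]; then Q at X[2]=Y[6]; then Q at X[3]=Y[8]; then Y at X[6]=Y[10]; then Q at X[10]=Y[11]; then S at X[11]=Y[12]; then Y at X[12]=Y[13]; then S at X[17]=Y[14] — 8 characters in the same relative order in both, and the DP table's final entry dp[17][14] is also 8, so no common subsequence is longer.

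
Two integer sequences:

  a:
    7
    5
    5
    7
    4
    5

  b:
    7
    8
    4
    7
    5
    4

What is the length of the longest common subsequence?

3

Match 7 (a #1, b #4), 5 (a #3, b #5), 4 (a #5, b #6) — 3 values in the same relative order in both. Since dp[6][6] = 3, nothing longer is possible.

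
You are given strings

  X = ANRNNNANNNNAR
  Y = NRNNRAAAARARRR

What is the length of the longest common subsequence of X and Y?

7

Match N at X[2]=Y[1]; then R at X[3]=Y[2]; then N at X[4]=Y[3]; then N at X[5]=Y[4]; then A at X[7]=Y[9]; then A at X[12]=Y[11]; then R at X[13]=Y[14] — 7 characters in the same relative order in both, and the DP table's final entry dp[13][14] is also 7, so no common subsequence is longer.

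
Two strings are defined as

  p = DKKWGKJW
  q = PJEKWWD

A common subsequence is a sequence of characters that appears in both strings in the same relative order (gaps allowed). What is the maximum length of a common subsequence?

3

Pick K at p[3]=q[4], then W at p[4]=q[5], then W at p[8]=q[6]; all 3 characters appear in both, in order. dp[8][7] = 3 confirms this is the maximum.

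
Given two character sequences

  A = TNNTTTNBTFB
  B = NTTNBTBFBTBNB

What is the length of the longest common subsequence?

Let dp[i][j] be the LCS length of the first i characters of A and the first j characters of B. dp[i][j] = dp[i-1][j-1]+1 when the i-th and j-th characters match, else max(dp[i-1][j], dp[i][j-1]).
    ·  N  T  T  N  B  T  B  F  B  T  B  N  B
 ·  0  0  0  0  0  0  0  0  0  0  0  0  0  0
 T  0  0  1  1  1  1  1  1  1  1  1  1  1  1
 N  0  1  1  1  2  2  2  2  2  2  2  2  2  2
 N  0  1  1  1  2  2  2  2  2  2  2  2  3  3
 T  0  1  2  2  2  2  3  3  3  3  3  3  3  3
 T  0  1  2  3  3  3  3  3  3  3  4  4  4  4
 T  0  1  2  3  3  3  4  4  4  4  4  4  4  4
 N  0  1  2  3  4  4  4  4  4  4  4  4  5  5
 B  0  1  2  3  4  5  5  5  5  5  5  5  5  6
 T  0  1  2  3  4  5  6  6  6  6  6  6  6  6
 F  0  1  2  3  4  5  6  6  7  7  7  7  7  7
 B  0  1  2  3  4  5  6  7  7  8  8  8  8  8
dp[11][13] = 8. One LCS (by backtracking along matches): NTTNBTFB.

8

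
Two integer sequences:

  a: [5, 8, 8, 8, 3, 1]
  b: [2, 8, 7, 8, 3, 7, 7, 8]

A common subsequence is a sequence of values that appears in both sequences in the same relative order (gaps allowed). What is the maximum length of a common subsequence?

Match 8 (a #2, b #2), 8 (a #3, b #4), 8 (a #4, b #8) — 3 values in the same relative order in both. Since dp[6][8] = 3, nothing longer is possible.

3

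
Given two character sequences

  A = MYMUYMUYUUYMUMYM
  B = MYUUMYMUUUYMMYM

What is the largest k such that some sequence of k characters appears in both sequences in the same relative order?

Pick M (A #1, B #1) → Y (A #2, B #2) → M (A #3, B #5) → Y (A #5, B #6) → M (A #6, B #7) → U (A #7, B #8) → U (A #9, B #9) → U (A #10, B #10) → Y (A #11, B #11) → M (A #12, B #12) → M (A #14, B #13) → Y (A #15, B #14) → M (A #16, B #15); all 13 characters appear in both, in order. The LCS DP gives dp[16][15] = 13, so this is optimal.

13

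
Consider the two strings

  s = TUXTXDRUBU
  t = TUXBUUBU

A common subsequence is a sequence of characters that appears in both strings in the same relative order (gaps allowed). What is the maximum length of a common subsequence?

Let dp[i][j] be the LCS length of the first i characters of s and the first j characters of t. dp[i][j] = dp[i-1][j-1]+1 when the i-th and j-th characters match, else max(dp[i-1][j], dp[i][j-1]).
    ·  T  U  X  B  U  U  B  U
 ·  0  0  0  0  0  0  0  0  0
 T  0  1  1  1  1  1  1  1  1
 U  0  1  2  2  2  2  2  2  2
 X  0  1  2  3  3  3  3  3  3
 T  0  1  2  3  3  3  3  3  3
 X  0  1  2  3  3  3  3  3  3
 D  0  1  2  3  3  3  3  3  3
 R  0  1  2  3  3  3  3  3  3
 U  0  1  2  3  3  4  4  4  4
 B  0  1  2  3  4  4  4  5  5
 U  0  1  2  3  4  5  5  5  6
dp[10][8] = 6. One LCS (by backtracking along matches): TUXUBU.

6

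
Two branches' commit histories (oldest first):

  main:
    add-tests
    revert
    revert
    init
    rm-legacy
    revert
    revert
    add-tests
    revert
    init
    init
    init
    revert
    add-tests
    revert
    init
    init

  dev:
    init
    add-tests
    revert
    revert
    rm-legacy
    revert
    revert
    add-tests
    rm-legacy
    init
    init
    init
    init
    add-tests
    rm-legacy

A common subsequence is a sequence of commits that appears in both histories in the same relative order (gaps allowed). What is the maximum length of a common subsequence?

Match add-tests at main[1]=dev[2], revert at main[2]=dev[3], revert at main[3]=dev[4], rm-legacy at main[5]=dev[5], revert at main[6]=dev[6], revert at main[7]=dev[7], add-tests at main[8]=dev[8], init at main[10]=dev[11], init at main[11]=dev[12], init at main[12]=dev[13], add-tests at main[14]=dev[14] — 11 commits in the same relative order in both. Since dp[17][15] = 11, nothing longer is possible.

11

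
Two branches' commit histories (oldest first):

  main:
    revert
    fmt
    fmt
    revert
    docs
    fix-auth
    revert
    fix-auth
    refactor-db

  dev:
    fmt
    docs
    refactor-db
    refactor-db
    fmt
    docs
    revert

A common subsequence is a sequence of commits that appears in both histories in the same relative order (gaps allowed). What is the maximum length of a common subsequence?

Match fmt [2,1]; then fmt [3,5]; then docs [5,6]; then revert [7,7] — 4 commits in the same relative order in both. The LCS DP gives dp[9][7] = 4, so this is optimal.

4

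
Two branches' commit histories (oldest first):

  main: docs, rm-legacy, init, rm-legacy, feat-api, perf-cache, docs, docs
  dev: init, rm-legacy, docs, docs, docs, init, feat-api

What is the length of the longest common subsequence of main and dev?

One common subsequence of length 4: init [3,1] → rm-legacy [4,2] → docs [7,4] → docs [8,5], and the DP table's final entry dp[8][7] is also 4, so no common subsequence is longer.

4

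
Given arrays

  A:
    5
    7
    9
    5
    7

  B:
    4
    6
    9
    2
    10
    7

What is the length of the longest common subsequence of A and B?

Match 9 at A[3]=B[3], then 7 at A[5]=B[6] — 2 values in the same relative order in both. Since dp[5][6] = 2, nothing longer is possible.

2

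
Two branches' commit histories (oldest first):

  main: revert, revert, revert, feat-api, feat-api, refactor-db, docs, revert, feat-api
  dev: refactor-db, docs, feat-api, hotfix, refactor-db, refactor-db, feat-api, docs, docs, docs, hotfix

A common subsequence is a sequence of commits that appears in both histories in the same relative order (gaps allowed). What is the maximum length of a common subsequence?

Taking feat-api [4,3], then feat-api [5,7], then docs [7,10] gives a common subsequence of length 3. The LCS DP gives dp[9][11] = 3, so this is optimal.

3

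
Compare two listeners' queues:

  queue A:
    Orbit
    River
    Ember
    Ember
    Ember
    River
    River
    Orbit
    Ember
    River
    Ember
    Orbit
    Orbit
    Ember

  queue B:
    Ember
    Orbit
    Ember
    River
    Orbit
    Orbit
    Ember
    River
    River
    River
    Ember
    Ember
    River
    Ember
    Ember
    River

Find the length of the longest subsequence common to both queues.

9

Match Orbit [1,2] → River [2,4] → Ember [3,7] → River [6,9] → River [7,10] → Ember [9,12] → River [10,13] → Ember [11,14] → Ember [14,15] — 9 songs in the same relative order in both, and the DP table's final entry dp[14][16] is also 9, so no common subsequence is longer.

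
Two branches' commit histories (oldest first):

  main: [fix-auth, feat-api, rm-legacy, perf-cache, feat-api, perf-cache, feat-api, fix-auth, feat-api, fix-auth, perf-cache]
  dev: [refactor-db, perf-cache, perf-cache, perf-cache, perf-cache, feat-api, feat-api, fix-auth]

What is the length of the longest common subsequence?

5

Pick perf-cache at main[4]=dev[4], then perf-cache at main[6]=dev[5], then feat-api at main[7]=dev[6], then feat-api at main[9]=dev[7], then fix-auth at main[10]=dev[8]; all 5 commits appear in both, in order, and the DP table's final entry dp[11][8] is also 5, so no common subsequence is longer.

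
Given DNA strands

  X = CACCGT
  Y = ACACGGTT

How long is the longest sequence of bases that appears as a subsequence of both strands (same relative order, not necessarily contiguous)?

5

One common subsequence of length 5: C at X[1]=Y[2], A at X[2]=Y[3], C at X[3]=Y[4], G at X[5]=Y[6], T at X[6]=Y[8]. The LCS DP gives dp[6][8] = 5, so this is optimal.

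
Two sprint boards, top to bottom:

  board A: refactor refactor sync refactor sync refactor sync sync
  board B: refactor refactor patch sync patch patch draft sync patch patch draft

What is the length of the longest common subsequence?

Pick refactor at board A[1]=board B[1] → refactor at board A[2]=board B[2] → sync at board A[3]=board B[4] → sync at board A[5]=board B[8]; all 4 tasks appear in both, in order. The LCS DP gives dp[8][11] = 4, so this is optimal.

4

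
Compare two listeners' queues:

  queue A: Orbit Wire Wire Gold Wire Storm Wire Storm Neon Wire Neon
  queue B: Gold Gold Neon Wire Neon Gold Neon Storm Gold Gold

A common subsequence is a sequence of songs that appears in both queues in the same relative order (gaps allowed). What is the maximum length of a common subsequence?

Pick Gold [4,2], Wire [7,4], Neon [9,5], Neon [11,7]; all 4 songs appear in both, in order. dp[11][10] = 4 confirms this is the maximum.

4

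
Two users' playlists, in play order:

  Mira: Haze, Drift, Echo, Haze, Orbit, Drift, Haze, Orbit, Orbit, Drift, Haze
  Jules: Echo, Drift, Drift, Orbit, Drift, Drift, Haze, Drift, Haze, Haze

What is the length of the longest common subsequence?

6

Pick Drift (Mira #2, Jules #3), Orbit (Mira #5, Jules #4), Drift (Mira #6, Jules #6), Haze (Mira #7, Jules #7), Drift (Mira #10, Jules #8), Haze (Mira #11, Jules #10); all 6 songs appear in both, in order. The LCS DP gives dp[11][10] = 6, so this is optimal.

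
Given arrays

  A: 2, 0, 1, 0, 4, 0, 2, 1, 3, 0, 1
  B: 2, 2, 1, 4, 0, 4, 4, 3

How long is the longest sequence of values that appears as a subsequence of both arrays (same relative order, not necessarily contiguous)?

Let dp[i][j] be the LCS length of the first i values of A and the first j values of B. dp[i][j] = dp[i-1][j-1]+1 when the i-th and j-th values match, else max(dp[i-1][j], dp[i][j-1]).
    ·  2  2  1  4  0  4  4  3
 ·  0  0  0  0  0  0  0  0  0
 2  0  1  1  1  1  1  1  1  1
 0  0  1  1  1  1  2  2  2  2
 1  0  1  1  2  2  2  2  2  2
 0  0  1  1  2  2  3  3  3  3
 4  0  1  1  2  3  3  4  4  4
 0  0  1  1  2  3  4  4  4  4
 2  0  1  2  2  3  4  4  4  4
 1  0  1  2  3  3  4  4  4  4
 3  0  1  2  3  3  4  4  4  5
 0  0  1  2  3  3  4  4  4  5
 1  0  1  2  3  3  4  4  4  5
dp[11][8] = 5. One LCS (by backtracking along matches): 2, 1, 0, 4, 3.

5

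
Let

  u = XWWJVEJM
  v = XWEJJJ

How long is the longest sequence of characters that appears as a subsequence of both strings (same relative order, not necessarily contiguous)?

4

Let dp[i][j] be the LCS length of the first i characters of u and the first j characters of v. dp[i][j] = dp[i-1][j-1]+1 when the i-th and j-th characters match, else max(dp[i-1][j], dp[i][j-1]).
    ·  X  W  E  J  J  J
 ·  0  0  0  0  0  0  0
 X  0  1  1  1  1  1  1
 W  0  1  2  2  2  2  2
 W  0  1  2  2  2  2  2
 J  0  1  2  2  3  3  3
 V  0  1  2  2  3  3  3
 E  0  1  2  3  3  3  3
 J  0  1  2  3  4  4  4
 M  0  1  2  3  4  4  4
dp[8][6] = 4. One LCS (by backtracking along matches): XWJJ.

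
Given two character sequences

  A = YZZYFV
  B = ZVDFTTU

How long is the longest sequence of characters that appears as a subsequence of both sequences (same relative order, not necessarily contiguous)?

One common subsequence of length 2: Z [2,1], then F [5,4]. Since dp[6][7] = 2, nothing longer is possible.

2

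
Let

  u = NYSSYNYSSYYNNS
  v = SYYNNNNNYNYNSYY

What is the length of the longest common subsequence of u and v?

Taking N [1,8]; then Y [2,9]; then Y [5,11]; then N [6,12]; then S [9,13]; then Y [10,14]; then Y [11,15] gives a common subsequence of length 7. dp[14][15] = 7 confirms this is the maximum.

7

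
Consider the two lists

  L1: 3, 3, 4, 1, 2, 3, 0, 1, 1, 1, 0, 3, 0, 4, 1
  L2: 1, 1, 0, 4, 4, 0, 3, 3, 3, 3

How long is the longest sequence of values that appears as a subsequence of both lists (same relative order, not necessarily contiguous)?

Let dp[i][j] be the LCS length of the first i values of L1 and the first j values of L2. dp[i][j] = dp[i-1][j-1]+1 when the i-th and j-th values match, else max(dp[i-1][j], dp[i][j-1]).
    ·  1  1  0  4  4  0  3  3  3  3
 ·  0  0  0  0  0  0  0  0  0  0  0
 3  0  0  0  0  0  0  0  1  1  1  1
 3  0  0  0  0  0  0  0  1  2  2  2
 4  0  0  0  0  1  1  1  1  2  2  2
 1  0  1  1  1  1  1  1  1  2  2  2
 2  0  1  1  1  1  1  1  1  2  2  2
 3  0  1  1  1  1  1  1  2  2  3  3
 0  0  1  1  2  2  2  2  2  2  3  3
 1  0  1  2  2  2  2  2  2  2  3  3
 1  0  1  2  2  2  2  2  2  2  3  3
 1  0  1  2  2  2  2  2  2  2  3  3
 0  0  1  2  3  3  3  3  3  3  3  3
 3  0  1  2  3  3  3  3  4  4  4  4
 0  0  1  2  3  3  3  4  4  4  4  4
 4  0  1  2  3  4  4  4  4  4  4  4
 1  0  1  2  3  4  4  4  4  4  4  4
dp[15][10] = 4. One LCS (by backtracking along matches): 3, 3, 3, 3.

4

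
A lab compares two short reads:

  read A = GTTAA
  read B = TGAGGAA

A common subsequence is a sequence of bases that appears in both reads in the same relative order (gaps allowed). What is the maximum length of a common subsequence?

One common subsequence of length 3: G at read A[1]=read B[5], A at read A[4]=read B[6], A at read A[5]=read B[7]. The LCS DP gives dp[5][7] = 3, so this is optimal.

3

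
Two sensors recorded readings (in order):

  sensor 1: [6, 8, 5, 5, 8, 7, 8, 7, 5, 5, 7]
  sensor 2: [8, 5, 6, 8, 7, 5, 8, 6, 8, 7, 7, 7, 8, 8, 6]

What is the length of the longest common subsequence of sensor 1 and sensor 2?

7

Taking 6 [1,3], 8 [2,4], 5 [3,6], 8 [5,9], 7 [6,10], 7 [8,11], 7 [11,12] gives a common subsequence of length 7. Since dp[11][15] = 7, nothing longer is possible.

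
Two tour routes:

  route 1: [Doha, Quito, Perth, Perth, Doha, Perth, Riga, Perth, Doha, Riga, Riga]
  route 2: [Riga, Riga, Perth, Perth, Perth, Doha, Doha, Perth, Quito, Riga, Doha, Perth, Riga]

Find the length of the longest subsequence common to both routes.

Pick Perth at route 1[3]=route 2[4], Perth at route 1[4]=route 2[5], Doha at route 1[5]=route 2[7], Perth at route 1[6]=route 2[8], Riga at route 1[7]=route 2[10], Perth at route 1[8]=route 2[12], Riga at route 1[11]=route 2[13]; all 7 stops appear in both, in order, and the DP table's final entry dp[11][13] is also 7, so no common subsequence is longer.

7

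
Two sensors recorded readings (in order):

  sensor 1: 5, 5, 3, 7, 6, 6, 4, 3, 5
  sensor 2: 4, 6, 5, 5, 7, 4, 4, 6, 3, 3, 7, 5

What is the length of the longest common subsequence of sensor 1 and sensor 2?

6

Let dp[i][j] be the LCS length of the first i values of sensor 1 and the first j values of sensor 2. dp[i][j] = dp[i-1][j-1]+1 when the i-th and j-th values match, else max(dp[i-1][j], dp[i][j-1]).
    ·  4  6  5  5  7  4  4  6  3  3  7  5
 ·  0  0  0  0  0  0  0  0  0  0  0  0  0
 5  0  0  0  1  1  1  1  1  1  1  1  1  1
 5  0  0  0  1  2  2  2  2  2  2  2  2  2
 3  0  0  0  1  2  2  2  2  2  3  3  3  3
 7  0  0  0  1  2  3  3  3  3  3  3  4  4
 6  0  0  1  1  2  3  3  3  4  4  4  4  4
 6  0  0  1  1  2  3  3  3  4  4  4  4  4
 4  0  1  1  1  2  3  4  4  4  4  4  4  4
 3  0  1  1  1  2  3  4  4  4  5  5  5  5
 5  0  1  1  2  2  3  4  4  4  5  5  5  6
dp[9][12] = 6. One LCS (by backtracking along matches): 5, 5, 7, 6, 3, 5.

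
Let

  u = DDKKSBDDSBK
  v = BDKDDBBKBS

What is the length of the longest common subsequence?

6

Taking D [2,2]; then K [4,3]; then D [7,4]; then D [8,5]; then B [10,7]; then K [11,8] gives a common subsequence of length 6, and the DP table's final entry dp[11][10] is also 6, so no common subsequence is longer.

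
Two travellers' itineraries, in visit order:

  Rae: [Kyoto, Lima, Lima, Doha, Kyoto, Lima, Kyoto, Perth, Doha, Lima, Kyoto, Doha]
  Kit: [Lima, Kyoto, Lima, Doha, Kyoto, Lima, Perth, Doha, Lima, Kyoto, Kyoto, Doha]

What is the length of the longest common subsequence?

One common subsequence of length 10: Kyoto (Rae #1, Kit #2), Lima (Rae #3, Kit #3), Doha (Rae #4, Kit #4), Kyoto (Rae #5, Kit #5), Lima (Rae #6, Kit #6), Perth (Rae #8, Kit #7), Doha (Rae #9, Kit #8), Lima (Rae #10, Kit #9), Kyoto (Rae #11, Kit #11), Doha (Rae #12, Kit #12), and the DP table's final entry dp[12][12] is also 10, so no common subsequence is longer.

10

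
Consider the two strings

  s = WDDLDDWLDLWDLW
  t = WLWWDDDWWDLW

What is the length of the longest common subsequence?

9

Pick W at s[1]=t[4], then D at s[3]=t[5], then D at s[5]=t[6], then D at s[6]=t[7], then W at s[7]=t[8], then W at s[11]=t[9], then D at s[12]=t[10], then L at s[13]=t[11], then W at s[14]=t[12]; all 9 characters appear in both, in order. Since dp[14][12] = 9, nothing longer is possible.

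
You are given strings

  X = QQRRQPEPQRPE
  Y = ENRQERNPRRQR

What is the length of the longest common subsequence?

Let dp[i][j] be the LCS length of the first i characters of X and the first j characters of Y. dp[i][j] = dp[i-1][j-1]+1 when the i-th and j-th characters match, else max(dp[i-1][j], dp[i][j-1]).
    ·  E  N  R  Q  E  R  N  P  R  R  Q  R
 ·  0  0  0  0  0  0  0  0  0  0  0  0  0
 Q  0  0  0  0  1  1  1  1  1  1  1  1  1
 Q  0  0  0  0  1  1  1  1  1  1  1  2  2
 R  0  0  0  1  1  1  2  2  2  2  2  2  3
 R  0  0  0  1  1  1  2  2  2  3  3  3  3
 Q  0  0  0  1  2  2  2  2  2  3  3  4  4
 P  0  0  0  1  2  2  2  2  3  3  3  4  4
 E  0  1  1  1  2  3  3  3  3  3  3  4  4
 P  0  1  1  1  2  3  3  3  4  4  4  4  4
 Q  0  1  1  1  2  3  3  3  4  4  4  5  5
 R  0  1  1  2  2  3  4  4  4  5  5  5  6
 P  0  1  1  2  2  3  4  4  5  5  5  5  6
 E  0  1  1  2  2  3  4  4  5  5  5  5  6
dp[12][12] = 6. One LCS (by backtracking along matches): RQEPQR.

6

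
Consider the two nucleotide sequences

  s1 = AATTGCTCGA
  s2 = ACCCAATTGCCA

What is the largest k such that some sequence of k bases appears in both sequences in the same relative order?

8

Pick A [1,5], then A [2,6], then T [3,7], then T [4,8], then G [5,9], then C [6,10], then C [8,11], then A [10,12]; all 8 bases appear in both, in order. Since dp[10][12] = 8, nothing longer is possible.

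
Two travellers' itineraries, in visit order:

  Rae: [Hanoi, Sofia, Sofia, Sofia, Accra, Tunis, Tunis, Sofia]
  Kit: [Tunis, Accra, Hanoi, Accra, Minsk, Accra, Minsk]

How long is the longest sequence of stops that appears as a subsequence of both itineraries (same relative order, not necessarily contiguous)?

Pick Hanoi at Rae[1]=Kit[3] → Accra at Rae[5]=Kit[6]; all 2 stops appear in both, in order, and the DP table's final entry dp[8][7] is also 2, so no common subsequence is longer.

2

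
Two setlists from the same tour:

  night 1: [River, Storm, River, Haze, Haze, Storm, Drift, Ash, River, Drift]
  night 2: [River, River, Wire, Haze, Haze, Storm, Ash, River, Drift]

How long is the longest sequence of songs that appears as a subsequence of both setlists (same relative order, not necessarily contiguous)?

Pick River [1,1] → River [3,2] → Haze [4,4] → Haze [5,5] → Storm [6,6] → Ash [8,7] → River [9,8] → Drift [10,9]; all 8 songs appear in both, in order. Since dp[10][9] = 8, nothing longer is possible.

8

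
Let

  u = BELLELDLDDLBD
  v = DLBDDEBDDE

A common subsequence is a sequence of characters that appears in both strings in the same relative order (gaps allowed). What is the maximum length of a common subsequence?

Let dp[i][j] be the LCS length of the first i characters of u and the first j characters of v. dp[i][j] = dp[i-1][j-1]+1 when the i-th and j-th characters match, else max(dp[i-1][j], dp[i][j-1]).
    ·  D  L  B  D  D  E  B  D  D  E
 ·  0  0  0  0  0  0  0  0  0  0  0
 B  0  0  0  1  1  1  1  1  1  1  1
 E  0  0  0  1  1  1  2  2  2  2  2
 L  0  0  1  1  1  1  2  2  2  2  2
 L  0  0  1  1  1  1  2  2  2  2  2
 E  0  0  1  1  1  1  2  2  2  2  3
 L  0  0  1  1  1  1  2  2  2  2  3
 D  0  1  1  1  2  2  2  2  3  3  3
 L  0  1  2  2  2  2  2  2  3  3  3
 D  0  1  2  2  3  3  3  3  3  4  4
 D  0  1  2  2  3  4  4  4  4  4  4
 L  0  1  2  2  3  4  4  4  4  4  4
 B  0  1  2  3  3  4  4  5  5  5  5
 D  0  1  2  3  4  4  4  5  6  6  6
dp[13][10] = 6. One LCS (by backtracking along matches): DLDDBD.

6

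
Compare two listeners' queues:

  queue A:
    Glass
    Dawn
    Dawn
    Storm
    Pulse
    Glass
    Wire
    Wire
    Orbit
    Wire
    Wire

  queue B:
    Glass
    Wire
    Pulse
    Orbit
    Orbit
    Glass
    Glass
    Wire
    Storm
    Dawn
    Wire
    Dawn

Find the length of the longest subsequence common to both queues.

5

One common subsequence of length 5: Glass (queue A #1, queue B #1); then Pulse (queue A #5, queue B #3); then Glass (queue A #6, queue B #7); then Wire (queue A #7, queue B #8); then Wire (queue A #8, queue B #11). The LCS DP gives dp[11][12] = 5, so this is optimal.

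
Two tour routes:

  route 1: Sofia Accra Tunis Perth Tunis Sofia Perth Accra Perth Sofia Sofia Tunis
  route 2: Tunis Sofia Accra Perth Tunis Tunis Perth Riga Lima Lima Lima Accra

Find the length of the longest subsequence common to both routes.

6

Match Sofia [1,2], Accra [2,3], Tunis [3,5], Tunis [5,6], Perth [7,7], Accra [8,12] — 6 stops in the same relative order in both. Since dp[12][12] = 6, nothing longer is possible.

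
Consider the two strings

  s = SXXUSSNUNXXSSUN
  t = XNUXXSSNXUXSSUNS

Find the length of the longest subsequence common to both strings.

Pick X [2,4], then X [3,5], then S [5,6], then S [6,7], then N [7,8], then U [8,10], then X [11,11], then S [12,12], then S [13,13], then U [14,14], then N [15,15]; all 11 characters appear in both, in order. The LCS DP gives dp[15][16] = 11, so this is optimal.

11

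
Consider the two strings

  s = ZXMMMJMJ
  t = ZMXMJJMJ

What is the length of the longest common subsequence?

6

Match Z (s #1, t #1), then X (s #2, t #3), then M (s #3, t #4), then J (s #6, t #6), then M (s #7, t #7), then J (s #8, t #8) — 6 characters in the same relative order in both. The LCS DP gives dp[8][8] = 6, so this is optimal.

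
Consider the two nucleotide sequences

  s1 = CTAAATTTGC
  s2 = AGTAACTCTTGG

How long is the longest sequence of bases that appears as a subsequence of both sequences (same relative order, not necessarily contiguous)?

7

Match T [2,3], A [3,4], A [4,5], T [6,7], T [7,9], T [8,10], G [9,12] — 7 bases in the same relative order in both. The LCS DP gives dp[10][12] = 7, so this is optimal.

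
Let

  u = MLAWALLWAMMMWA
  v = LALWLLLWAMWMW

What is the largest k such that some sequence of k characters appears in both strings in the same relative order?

10

One common subsequence of length 10: L (u #2, v #1); then A (u #3, v #2); then W (u #4, v #4); then L (u #6, v #6); then L (u #7, v #7); then W (u #8, v #8); then A (u #9, v #9); then M (u #10, v #10); then M (u #12, v #12); then W (u #13, v #13). Since dp[14][13] = 10, nothing longer is possible.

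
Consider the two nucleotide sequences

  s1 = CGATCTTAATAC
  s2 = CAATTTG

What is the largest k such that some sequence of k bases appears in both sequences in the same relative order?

5

Match C [1,1], A [3,3], T [4,4], T [6,5], T [7,6] — 5 bases in the same relative order in both, and the DP table's final entry dp[12][7] is also 5, so no common subsequence is longer.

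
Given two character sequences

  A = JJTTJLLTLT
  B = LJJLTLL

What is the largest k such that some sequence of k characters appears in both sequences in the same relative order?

5

Pick J at A[1]=B[2], J at A[2]=B[3], T at A[4]=B[5], L at A[7]=B[6], L at A[9]=B[7]; all 5 characters appear in both, in order. Since dp[10][7] = 5, nothing longer is possible.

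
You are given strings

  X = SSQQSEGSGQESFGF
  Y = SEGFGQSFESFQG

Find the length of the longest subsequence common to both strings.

9

Pick S (X #5, Y #1), E (X #6, Y #2), G (X #7, Y #3), G (X #9, Y #5), Q (X #10, Y #6), E (X #11, Y #9), S (X #12, Y #10), F (X #13, Y #11), G (X #14, Y #13); all 9 characters appear in both, in order, and the DP table's final entry dp[15][13] is also 9, so no common subsequence is longer.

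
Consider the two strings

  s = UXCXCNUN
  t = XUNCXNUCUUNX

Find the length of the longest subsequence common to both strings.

Match U at s[1]=t[2] → C at s[3]=t[4] → X at s[4]=t[5] → C at s[5]=t[8] → U at s[7]=t[10] → N at s[8]=t[11] — 6 characters in the same relative order in both. The LCS DP gives dp[8][12] = 6, so this is optimal.

6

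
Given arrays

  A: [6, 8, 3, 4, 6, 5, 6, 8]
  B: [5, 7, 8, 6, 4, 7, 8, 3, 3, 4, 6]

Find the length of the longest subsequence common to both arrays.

5

One common subsequence of length 5: 6 [1,4], 8 [2,7], 3 [3,9], 4 [4,10], 6 [7,11]. Since dp[8][11] = 5, nothing longer is possible.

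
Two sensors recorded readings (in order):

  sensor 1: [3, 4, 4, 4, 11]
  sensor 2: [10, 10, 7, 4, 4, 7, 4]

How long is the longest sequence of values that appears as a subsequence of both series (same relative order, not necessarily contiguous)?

3

Pick 4 [2,4], 4 [3,5], 4 [4,7]; all 3 values appear in both, in order. Since dp[5][7] = 3, nothing longer is possible.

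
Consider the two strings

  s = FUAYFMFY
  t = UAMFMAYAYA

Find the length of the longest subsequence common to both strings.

Let dp[i][j] be the LCS length of the first i characters of s and the first j characters of t. dp[i][j] = dp[i-1][j-1]+1 when the i-th and j-th characters match, else max(dp[i-1][j], dp[i][j-1]).
    ·  U  A  M  F  M  A  Y  A  Y  A
 ·  0  0  0  0  0  0  0  0  0  0  0
 F  0  0  0  0  1  1  1  1  1  1  1
 U  0  1  1  1  1  1  1  1  1  1  1
 A  0  1  2  2  2  2  2  2  2  2  2
 Y  0  1  2  2  2  2  2  3  3  3  3
 F  0  1  2  2  3  3  3  3  3  3  3
 M  0  1  2  3  3  4  4  4  4  4  4
 F  0  1  2  3  4  4  4  4  4  4  4
 Y  0  1  2  3  4  4  4  5  5  5  5
dp[8][10] = 5. One LCS (by backtracking along matches): UAFMY.

5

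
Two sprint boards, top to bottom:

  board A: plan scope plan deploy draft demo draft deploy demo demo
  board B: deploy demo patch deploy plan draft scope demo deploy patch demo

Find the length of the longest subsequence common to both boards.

5

Pick plan at board A[1]=board B[5], then scope at board A[2]=board B[7], then demo at board A[6]=board B[8], then deploy at board A[8]=board B[9], then demo at board A[10]=board B[11]; all 5 tasks appear in both, in order. dp[10][11] = 5 confirms this is the maximum.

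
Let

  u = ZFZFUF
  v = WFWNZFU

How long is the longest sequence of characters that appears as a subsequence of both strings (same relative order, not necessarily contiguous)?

4

Pick F [2,2] → Z [3,5] → F [4,6] → U [5,7]; all 4 characters appear in both, in order. The LCS DP gives dp[6][7] = 4, so this is optimal.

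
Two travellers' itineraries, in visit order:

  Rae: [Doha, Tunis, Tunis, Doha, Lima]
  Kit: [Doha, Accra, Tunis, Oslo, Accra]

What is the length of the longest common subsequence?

2

Pick Doha at Rae[1]=Kit[1], then Tunis at Rae[2]=Kit[3]; all 2 stops appear in both, in order. Since dp[5][5] = 2, nothing longer is possible.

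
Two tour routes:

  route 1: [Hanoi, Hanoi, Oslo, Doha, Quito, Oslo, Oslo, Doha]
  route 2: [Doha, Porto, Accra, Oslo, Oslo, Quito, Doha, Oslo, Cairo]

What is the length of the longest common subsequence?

Pick Doha at route 1[4]=route 2[1] → Oslo at route 1[6]=route 2[4] → Oslo at route 1[7]=route 2[5] → Doha at route 1[8]=route 2[7]; all 4 stops appear in both, in order. Since dp[8][9] = 4, nothing longer is possible.

4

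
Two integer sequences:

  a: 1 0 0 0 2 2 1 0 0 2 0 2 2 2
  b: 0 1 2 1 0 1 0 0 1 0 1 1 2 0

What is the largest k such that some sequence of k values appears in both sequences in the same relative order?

8

Taking 1 (a #1, b #4), 0 (a #2, b #5), 0 (a #3, b #7), 0 (a #4, b #8), 1 (a #7, b #9), 0 (a #8, b #10), 2 (a #10, b #13), 0 (a #11, b #14) gives a common subsequence of length 8, and the DP table's final entry dp[14][14] is also 8, so no common subsequence is longer.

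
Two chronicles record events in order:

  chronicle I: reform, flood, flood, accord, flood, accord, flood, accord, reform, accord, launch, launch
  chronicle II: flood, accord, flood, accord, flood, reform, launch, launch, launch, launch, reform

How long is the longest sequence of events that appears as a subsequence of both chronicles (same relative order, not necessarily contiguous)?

8

Taking flood at chronicle I[3]=chronicle II[1], accord at chronicle I[4]=chronicle II[2], flood at chronicle I[5]=chronicle II[3], accord at chronicle I[6]=chronicle II[4], flood at chronicle I[7]=chronicle II[5], reform at chronicle I[9]=chronicle II[6], launch at chronicle I[11]=chronicle II[9], launch at chronicle I[12]=chronicle II[10] gives a common subsequence of length 8. dp[12][11] = 8 confirms this is the maximum.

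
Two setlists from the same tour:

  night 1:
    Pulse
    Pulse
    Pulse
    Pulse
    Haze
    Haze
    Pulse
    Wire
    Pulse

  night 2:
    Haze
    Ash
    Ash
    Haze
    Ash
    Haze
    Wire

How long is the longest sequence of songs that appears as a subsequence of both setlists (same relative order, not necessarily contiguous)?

3

One common subsequence of length 3: Haze at night 1[5]=night 2[4], then Haze at night 1[6]=night 2[6], then Wire at night 1[8]=night 2[7]. The LCS DP gives dp[9][7] = 3, so this is optimal.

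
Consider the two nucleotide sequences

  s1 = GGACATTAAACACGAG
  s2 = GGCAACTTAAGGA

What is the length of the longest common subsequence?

One common subsequence of length 10: G (s1 #1, s2 #1); then G (s1 #2, s2 #2); then A (s1 #3, s2 #5); then C (s1 #4, s2 #6); then T (s1 #6, s2 #7); then T (s1 #7, s2 #8); then A (s1 #8, s2 #9); then A (s1 #9, s2 #10); then G (s1 #14, s2 #12); then A (s1 #15, s2 #13). dp[16][13] = 10 confirms this is the maximum.

10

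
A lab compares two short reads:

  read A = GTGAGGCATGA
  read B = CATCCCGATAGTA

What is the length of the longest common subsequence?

Let dp[i][j] be the LCS length of the first i bases of read A and the first j bases of read B. dp[i][j] = dp[i-1][j-1]+1 when the i-th and j-th bases match, else max(dp[i-1][j], dp[i][j-1]).
    ·  C  A  T  C  C  C  G  A  T  A  G  T  A
 ·  0  0  0  0  0  0  0  0  0  0  0  0  0  0
 G  0  0  0  0  0  0  0  1  1  1  1  1  1  1
 T  0  0  0  1  1  1  1  1  1  2  2  2  2  2
 G  0  0  0  1  1  1  1  2  2  2  2  3  3  3
 A  0  0  1  1  1  1  1  2  3  3  3  3  3  4
 G  0  0  1  1  1  1  1  2  3  3  3  4  4  4
 G  0  0  1  1  1  1  1  2  3  3  3  4  4  4
 C  0  1  1  1  2  2  2  2  3  3  3  4  4  4
 A  0  1  2  2  2  2  2  2  3  3  4  4  4  5
 T  0  1  2  3  3  3  3  3  3  4  4  4  5  5
 G  0  1  2  3  3  3  3  4  4  4  4  5  5  5
 A  0  1  2  3  3  3  3  4  5  5  5  5  5  6
dp[11][13] = 6. One LCS (by backtracking along matches): GTAGTA.

6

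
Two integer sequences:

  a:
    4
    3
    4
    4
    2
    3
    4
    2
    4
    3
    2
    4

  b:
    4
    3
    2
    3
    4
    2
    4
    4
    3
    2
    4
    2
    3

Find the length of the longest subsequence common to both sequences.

Match 4 [1,1], then 3 [2,2], then 2 [5,3], then 3 [6,4], then 4 [7,5], then 2 [8,6], then 4 [9,8], then 3 [10,9], then 2 [11,10], then 4 [12,11] — 10 values in the same relative order in both. dp[12][13] = 10 confirms this is the maximum.

10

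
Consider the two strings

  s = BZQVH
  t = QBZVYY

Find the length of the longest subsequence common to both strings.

Let dp[i][j] be the LCS length of the first i characters of s and the first j characters of t. dp[i][j] = dp[i-1][j-1]+1 when the i-th and j-th characters match, else max(dp[i-1][j], dp[i][j-1]).
    ·  Q  B  Z  V  Y  Y
 ·  0  0  0  0  0  0  0
 B  0  0  1  1  1  1  1
 Z  0  0  1  2  2  2  2
 Q  0  1  1  2  2  2  2
 V  0  1  1  2  3  3  3
 H  0  1  1  2  3  3  3
dp[5][6] = 3. One LCS (by backtracking along matches): BZV.

3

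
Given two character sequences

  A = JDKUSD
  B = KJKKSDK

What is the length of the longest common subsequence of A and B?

Taking J [1,2], K [3,4], S [5,5], D [6,6] gives a common subsequence of length 4, and the DP table's final entry dp[6][7] is also 4, so no common subsequence is longer.

4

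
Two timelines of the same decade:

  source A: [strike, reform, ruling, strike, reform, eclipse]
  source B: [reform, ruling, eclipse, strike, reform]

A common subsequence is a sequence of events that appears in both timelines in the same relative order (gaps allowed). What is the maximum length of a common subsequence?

Pick reform at source A[2]=source B[1] → ruling at source A[3]=source B[2] → strike at source A[4]=source B[4] → reform at source A[5]=source B[5]; all 4 events appear in both, in order. dp[6][5] = 4 confirms this is the maximum.

4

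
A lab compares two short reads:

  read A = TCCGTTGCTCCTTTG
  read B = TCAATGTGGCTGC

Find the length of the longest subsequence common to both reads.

8

Pick T at read A[1]=read B[1]; then C at read A[2]=read B[2]; then G at read A[4]=read B[6]; then T at read A[5]=read B[7]; then G at read A[7]=read B[9]; then C at read A[8]=read B[10]; then T at read A[9]=read B[11]; then C at read A[11]=read B[13]; all 8 bases appear in both, in order. dp[15][13] = 8 confirms this is the maximum.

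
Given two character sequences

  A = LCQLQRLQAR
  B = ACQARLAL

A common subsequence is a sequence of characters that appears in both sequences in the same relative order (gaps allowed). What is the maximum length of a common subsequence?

5

Let dp[i][j] be the LCS length of the first i characters of A and the first j characters of B. dp[i][j] = dp[i-1][j-1]+1 when the i-th and j-th characters match, else max(dp[i-1][j], dp[i][j-1]).
    ·  A  C  Q  A  R  L  A  L
 ·  0  0  0  0  0  0  0  0  0
 L  0  0  0  0  0  0  1  1  1
 C  0  0  1  1  1  1  1  1  1
 Q  0  0  1  2  2  2  2  2  2
 L  0  0  1  2  2  2  3  3  3
 Q  0  0  1  2  2  2  3  3  3
 R  0  0  1  2  2  3  3  3  3
 L  0  0  1  2  2  3  4  4  4
 Q  0  0  1  2  2  3  4  4  4
 A  0  1  1  2  3  3  4  5  5
 R  0  1  1  2  3  4  4  5  5
dp[10][8] = 5. One LCS (by backtracking along matches): CQRLA.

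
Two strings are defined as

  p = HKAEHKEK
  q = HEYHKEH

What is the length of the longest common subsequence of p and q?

5

One common subsequence of length 5: H at p[1]=q[1], then E at p[4]=q[2], then H at p[5]=q[4], then K at p[6]=q[5], then E at p[7]=q[6]. Since dp[8][7] = 5, nothing longer is possible.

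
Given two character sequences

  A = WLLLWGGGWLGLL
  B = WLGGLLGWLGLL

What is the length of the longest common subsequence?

Match W at A[1]=B[1], L at A[2]=B[2], L at A[3]=B[5], L at A[4]=B[6], G at A[8]=B[7], W at A[9]=B[8], L at A[10]=B[9], G at A[11]=B[10], L at A[12]=B[11], L at A[13]=B[12] — 10 characters in the same relative order in both. dp[13][12] = 10 confirms this is the maximum.

10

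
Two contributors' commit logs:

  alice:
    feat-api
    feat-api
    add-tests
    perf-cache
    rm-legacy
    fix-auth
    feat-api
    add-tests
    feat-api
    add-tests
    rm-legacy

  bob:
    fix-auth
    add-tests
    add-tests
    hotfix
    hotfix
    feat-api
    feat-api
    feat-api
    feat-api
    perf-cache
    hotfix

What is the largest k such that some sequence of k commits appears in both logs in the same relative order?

4

Taking feat-api (alice #1, bob #6), then feat-api (alice #2, bob #7), then feat-api (alice #7, bob #8), then feat-api (alice #9, bob #9) gives a common subsequence of length 4. dp[11][11] = 4 confirms this is the maximum.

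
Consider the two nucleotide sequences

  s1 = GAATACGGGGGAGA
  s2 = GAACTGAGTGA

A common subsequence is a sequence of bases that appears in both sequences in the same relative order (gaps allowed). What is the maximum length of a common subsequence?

Match G [1,1], A [2,2], A [3,3], T [4,5], A [5,7], G [7,8], G [13,10], A [14,11] — 8 bases in the same relative order in both. Since dp[14][11] = 8, nothing longer is possible.

8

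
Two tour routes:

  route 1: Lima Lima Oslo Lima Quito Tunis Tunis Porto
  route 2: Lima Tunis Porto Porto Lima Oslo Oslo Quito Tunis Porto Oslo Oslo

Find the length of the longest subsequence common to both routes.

Pick Lima (route 1 #1, route 2 #1), then Lima (route 1 #2, route 2 #5), then Oslo (route 1 #3, route 2 #7), then Quito (route 1 #5, route 2 #8), then Tunis (route 1 #7, route 2 #9), then Porto (route 1 #8, route 2 #10); all 6 stops appear in both, in order, and the DP table's final entry dp[8][12] is also 6, so no common subsequence is longer.

6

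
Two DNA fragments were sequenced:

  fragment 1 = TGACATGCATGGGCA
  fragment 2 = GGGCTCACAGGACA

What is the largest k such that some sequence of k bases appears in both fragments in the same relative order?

9

Taking T at fragment 1[1]=fragment 2[5] → C at fragment 1[4]=fragment 2[6] → A at fragment 1[5]=fragment 2[7] → C at fragment 1[8]=fragment 2[8] → A at fragment 1[9]=fragment 2[9] → G at fragment 1[11]=fragment 2[10] → G at fragment 1[12]=fragment 2[11] → C at fragment 1[14]=fragment 2[13] → A at fragment 1[15]=fragment 2[14] gives a common subsequence of length 9, and the DP table's final entry dp[15][14] is also 9, so no common subsequence is longer.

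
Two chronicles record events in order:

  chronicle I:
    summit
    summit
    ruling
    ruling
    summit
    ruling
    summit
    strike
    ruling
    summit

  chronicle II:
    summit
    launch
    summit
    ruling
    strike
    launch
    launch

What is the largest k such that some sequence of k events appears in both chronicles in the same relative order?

Taking summit [1,1]; then summit [5,3]; then ruling [6,4]; then strike [8,5] gives a common subsequence of length 4. dp[10][7] = 4 confirms this is the maximum.

4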